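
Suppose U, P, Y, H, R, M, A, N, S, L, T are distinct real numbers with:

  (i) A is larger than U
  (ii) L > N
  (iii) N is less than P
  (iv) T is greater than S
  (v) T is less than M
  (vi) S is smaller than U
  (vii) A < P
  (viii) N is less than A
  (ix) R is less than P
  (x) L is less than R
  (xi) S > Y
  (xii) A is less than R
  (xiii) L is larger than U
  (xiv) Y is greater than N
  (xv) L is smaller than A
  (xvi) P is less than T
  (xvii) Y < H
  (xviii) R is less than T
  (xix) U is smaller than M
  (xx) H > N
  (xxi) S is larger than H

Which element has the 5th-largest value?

A

Piecing the relations together gives one ordering: N < Y < H < S < U < L < A < R < P < T < M.
The 5th largest is A.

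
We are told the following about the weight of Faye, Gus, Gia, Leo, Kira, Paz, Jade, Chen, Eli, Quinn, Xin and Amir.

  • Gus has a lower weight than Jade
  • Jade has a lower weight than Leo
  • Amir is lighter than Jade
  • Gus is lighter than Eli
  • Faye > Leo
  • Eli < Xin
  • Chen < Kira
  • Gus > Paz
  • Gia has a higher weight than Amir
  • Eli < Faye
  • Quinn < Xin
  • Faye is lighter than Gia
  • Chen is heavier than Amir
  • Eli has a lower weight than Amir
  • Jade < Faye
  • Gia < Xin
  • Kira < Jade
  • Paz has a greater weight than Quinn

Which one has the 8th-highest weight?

Amir

Piecing the relations together gives one ordering: Quinn < Paz < Gus < Eli < Amir < Chen < Kira < Jade < Leo < Faye < Gia < Xin.
Counting 8 from the largest end gives Amir.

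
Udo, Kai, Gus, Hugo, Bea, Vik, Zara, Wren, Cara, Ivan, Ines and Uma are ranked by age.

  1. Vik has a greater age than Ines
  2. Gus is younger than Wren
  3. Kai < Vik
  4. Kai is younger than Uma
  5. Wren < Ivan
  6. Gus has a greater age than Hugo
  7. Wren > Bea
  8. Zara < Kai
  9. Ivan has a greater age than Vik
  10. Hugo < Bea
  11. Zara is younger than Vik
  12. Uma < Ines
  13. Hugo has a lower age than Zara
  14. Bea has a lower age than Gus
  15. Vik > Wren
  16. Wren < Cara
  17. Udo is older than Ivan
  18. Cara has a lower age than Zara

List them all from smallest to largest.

Hugo < Bea < Gus < Wren < Cara < Zara < Kai < Uma < Ines < Vik < Ivan < Udo

The consecutive links are each given: Hugo < Bea; Bea < Gus; Gus < Wren; Wren < Cara; Cara < Zara; Zara < Kai; Kai < Uma; Uma < Ines; Ines < Vik; Vik < Ivan; Ivan < Udo.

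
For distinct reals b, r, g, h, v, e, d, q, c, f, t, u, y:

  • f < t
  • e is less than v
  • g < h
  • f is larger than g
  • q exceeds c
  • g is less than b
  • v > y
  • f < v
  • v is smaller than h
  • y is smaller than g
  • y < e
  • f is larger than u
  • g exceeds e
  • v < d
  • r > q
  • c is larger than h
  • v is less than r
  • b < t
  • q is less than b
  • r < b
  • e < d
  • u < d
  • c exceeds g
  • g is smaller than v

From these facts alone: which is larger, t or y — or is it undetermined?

t

y < e < g < f < v < h < c < q < r < b < t, by transitivity through e, g, f, v, h, c, q, r, b.
So t is larger.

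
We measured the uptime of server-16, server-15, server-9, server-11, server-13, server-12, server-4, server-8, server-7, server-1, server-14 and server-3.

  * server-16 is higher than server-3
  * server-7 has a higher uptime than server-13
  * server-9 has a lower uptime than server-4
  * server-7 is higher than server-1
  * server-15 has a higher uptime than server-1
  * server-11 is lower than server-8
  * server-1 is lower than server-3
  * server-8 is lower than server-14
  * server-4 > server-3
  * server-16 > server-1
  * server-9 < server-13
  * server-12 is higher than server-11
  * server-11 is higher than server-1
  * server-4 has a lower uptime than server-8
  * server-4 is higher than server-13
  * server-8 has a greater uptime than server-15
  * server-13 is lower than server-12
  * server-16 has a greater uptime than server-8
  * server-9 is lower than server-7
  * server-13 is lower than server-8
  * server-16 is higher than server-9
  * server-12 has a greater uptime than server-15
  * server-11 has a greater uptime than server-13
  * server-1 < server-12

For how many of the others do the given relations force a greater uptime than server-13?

7

Directly above server-13: server-7, server-11, server-4, server-8, server-12.
One step further: server-16, server-14 (7 so far).
Nothing else is reachable above server-13; 7 in all.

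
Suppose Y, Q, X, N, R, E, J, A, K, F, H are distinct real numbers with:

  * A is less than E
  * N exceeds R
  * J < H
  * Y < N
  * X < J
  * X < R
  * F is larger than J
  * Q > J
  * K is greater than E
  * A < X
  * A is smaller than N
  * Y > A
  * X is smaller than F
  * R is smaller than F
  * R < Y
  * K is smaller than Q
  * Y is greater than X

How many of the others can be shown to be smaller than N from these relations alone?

4

The elements the relations force below N are A, X, R, Y — no chain reaches any other.
That is 4.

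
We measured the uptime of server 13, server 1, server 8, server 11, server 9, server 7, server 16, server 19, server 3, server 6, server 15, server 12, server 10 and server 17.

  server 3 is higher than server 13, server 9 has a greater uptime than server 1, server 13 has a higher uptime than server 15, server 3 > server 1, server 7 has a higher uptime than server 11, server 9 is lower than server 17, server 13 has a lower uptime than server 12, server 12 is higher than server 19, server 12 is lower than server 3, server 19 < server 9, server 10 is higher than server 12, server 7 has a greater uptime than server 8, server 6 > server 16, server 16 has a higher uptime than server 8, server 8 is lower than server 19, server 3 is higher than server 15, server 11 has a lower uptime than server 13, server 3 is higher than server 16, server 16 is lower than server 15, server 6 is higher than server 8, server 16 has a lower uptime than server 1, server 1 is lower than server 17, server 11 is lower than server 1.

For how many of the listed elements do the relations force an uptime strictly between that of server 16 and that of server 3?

Chaining upward from server 16 reaches: server 15, server 1, server 6, server 13, server 12, server 10, server 9, server 17.
Chaining downward from server 3 reaches: server 8, server 15, server 19, server 11, server 1, server 13, server 12.
Strictly between server 16 and server 3 are those in both lists: server 15, server 1, server 13, server 12 — 4 elements.

4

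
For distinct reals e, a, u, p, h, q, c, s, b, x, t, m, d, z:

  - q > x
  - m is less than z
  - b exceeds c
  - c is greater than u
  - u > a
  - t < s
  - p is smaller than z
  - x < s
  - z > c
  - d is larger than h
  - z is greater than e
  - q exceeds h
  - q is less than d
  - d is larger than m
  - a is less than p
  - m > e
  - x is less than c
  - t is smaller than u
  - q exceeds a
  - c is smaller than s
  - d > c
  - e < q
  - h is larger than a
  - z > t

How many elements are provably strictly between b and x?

Chaining upward from x reaches: q, c, s, d, z.
Chaining downward from b reaches: a, t, u, c.
Strictly between x and b are those in both lists: c — 1 element.

1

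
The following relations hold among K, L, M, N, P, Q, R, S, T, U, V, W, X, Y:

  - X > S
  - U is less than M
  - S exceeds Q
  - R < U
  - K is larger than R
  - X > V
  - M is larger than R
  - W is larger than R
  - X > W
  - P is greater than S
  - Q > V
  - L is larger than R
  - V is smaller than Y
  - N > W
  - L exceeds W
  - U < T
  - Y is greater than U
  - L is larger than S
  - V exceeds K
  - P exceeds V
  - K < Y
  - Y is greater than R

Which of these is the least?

R

U is not least since R < U; K is not least since R < K; M is not least since U < M; T is not least since U < T; V is not least since K < V; W is not least since R < W; Q is not least since V < Q; S is not least since Q < S; L is not least since S < L; Y is not least since V < Y; N is not least since W < N; P is not least since S < P; X is not least since V < X.
Only R has nothing below it, so R is the least.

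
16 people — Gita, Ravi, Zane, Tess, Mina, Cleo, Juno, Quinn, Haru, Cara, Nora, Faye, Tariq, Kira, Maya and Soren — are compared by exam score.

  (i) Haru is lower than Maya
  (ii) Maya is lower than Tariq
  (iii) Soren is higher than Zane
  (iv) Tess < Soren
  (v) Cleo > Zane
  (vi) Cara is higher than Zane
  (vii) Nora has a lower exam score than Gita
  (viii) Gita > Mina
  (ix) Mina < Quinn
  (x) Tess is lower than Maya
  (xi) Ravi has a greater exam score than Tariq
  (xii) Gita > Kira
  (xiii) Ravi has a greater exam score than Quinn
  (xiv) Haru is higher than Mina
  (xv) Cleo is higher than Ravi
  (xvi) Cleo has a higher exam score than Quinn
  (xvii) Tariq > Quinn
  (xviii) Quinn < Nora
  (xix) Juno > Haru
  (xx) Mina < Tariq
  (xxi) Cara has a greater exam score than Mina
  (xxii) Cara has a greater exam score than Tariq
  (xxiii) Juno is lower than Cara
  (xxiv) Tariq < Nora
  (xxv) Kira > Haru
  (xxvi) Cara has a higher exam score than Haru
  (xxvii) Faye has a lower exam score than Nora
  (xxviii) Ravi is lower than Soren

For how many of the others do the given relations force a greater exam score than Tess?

8

From Tess the given relations immediately reach Maya, Soren.
From those, Tariq — 3 in total.
From those, Ravi, Nora, Cara — 6 in total.
From those, Cleo, Gita — 8 in total.
No other element is forced above Tess by the given relations, so the count is 8.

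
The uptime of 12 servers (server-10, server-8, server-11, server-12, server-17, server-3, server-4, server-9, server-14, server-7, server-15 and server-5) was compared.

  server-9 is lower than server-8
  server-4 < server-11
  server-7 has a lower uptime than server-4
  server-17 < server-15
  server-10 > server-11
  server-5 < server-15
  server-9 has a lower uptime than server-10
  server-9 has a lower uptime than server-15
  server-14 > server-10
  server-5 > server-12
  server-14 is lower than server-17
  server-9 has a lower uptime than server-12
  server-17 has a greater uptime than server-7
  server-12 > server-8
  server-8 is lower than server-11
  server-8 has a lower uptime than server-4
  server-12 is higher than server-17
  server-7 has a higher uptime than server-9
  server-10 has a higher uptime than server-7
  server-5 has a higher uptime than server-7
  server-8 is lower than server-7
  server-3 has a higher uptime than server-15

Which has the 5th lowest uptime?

server-11

Chaining the given pairs: server-9 < server-8 < server-7 < server-4 < server-11 < server-10 < server-14 < server-17 < server-12 < server-5 < server-15 < server-3.
The 5th smallest is server-11.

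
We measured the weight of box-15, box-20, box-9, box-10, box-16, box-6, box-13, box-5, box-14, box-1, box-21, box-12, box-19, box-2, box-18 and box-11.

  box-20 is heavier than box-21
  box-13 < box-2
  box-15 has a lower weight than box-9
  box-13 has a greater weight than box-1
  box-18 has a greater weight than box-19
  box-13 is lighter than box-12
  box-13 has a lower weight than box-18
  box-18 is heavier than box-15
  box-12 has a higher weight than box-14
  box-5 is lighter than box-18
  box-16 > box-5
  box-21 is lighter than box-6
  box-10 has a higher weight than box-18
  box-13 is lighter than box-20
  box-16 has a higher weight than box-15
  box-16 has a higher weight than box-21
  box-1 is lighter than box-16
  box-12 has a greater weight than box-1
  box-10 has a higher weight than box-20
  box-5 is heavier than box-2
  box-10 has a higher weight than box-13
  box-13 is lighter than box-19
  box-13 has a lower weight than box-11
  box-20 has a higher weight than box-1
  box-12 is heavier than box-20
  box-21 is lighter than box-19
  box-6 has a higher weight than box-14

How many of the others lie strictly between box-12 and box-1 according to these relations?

2

The relations place box-1 below box-12. An element lies strictly between them when it is forced above box-1 and also forced below box-12.
Above box-1: {box-13, box-2, box-19, box-5, box-16, box-18, box-20, box-10, box-11}. Below box-12: {box-21, box-13, box-14, box-20}.
Intersection: {box-13, box-20} — 2.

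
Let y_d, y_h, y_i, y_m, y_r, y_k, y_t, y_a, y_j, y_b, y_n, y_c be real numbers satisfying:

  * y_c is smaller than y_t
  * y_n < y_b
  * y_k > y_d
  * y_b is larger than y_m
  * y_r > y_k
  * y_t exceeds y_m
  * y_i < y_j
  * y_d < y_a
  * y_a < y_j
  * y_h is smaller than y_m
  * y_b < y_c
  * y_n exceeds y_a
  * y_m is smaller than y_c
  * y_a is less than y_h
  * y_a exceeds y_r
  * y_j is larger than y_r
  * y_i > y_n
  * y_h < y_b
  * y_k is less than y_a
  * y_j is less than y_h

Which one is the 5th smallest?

Piecing the relations together gives one ordering: y_d < y_k < y_r < y_a < y_n < y_i < y_j < y_h < y_m < y_b < y_c < y_t.
Counting 5 from the smallest end gives y_n.

y_n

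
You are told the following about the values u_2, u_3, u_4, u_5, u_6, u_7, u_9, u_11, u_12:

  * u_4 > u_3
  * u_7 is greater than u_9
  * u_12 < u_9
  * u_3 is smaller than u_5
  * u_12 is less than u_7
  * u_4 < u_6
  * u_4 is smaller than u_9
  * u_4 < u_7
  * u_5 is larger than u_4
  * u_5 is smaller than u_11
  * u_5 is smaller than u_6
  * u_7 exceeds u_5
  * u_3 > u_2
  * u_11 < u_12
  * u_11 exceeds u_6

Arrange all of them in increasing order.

Each adjacent pair is fixed by a given relation: u_2 < u_3; u_3 < u_4; u_4 < u_5; u_5 < u_6; u_6 < u_11; u_11 < u_12; u_12 < u_9; u_9 < u_7. Chaining them end to end gives the full order.

u_2 < u_3 < u_4 < u_5 < u_6 < u_11 < u_12 < u_9 < u_7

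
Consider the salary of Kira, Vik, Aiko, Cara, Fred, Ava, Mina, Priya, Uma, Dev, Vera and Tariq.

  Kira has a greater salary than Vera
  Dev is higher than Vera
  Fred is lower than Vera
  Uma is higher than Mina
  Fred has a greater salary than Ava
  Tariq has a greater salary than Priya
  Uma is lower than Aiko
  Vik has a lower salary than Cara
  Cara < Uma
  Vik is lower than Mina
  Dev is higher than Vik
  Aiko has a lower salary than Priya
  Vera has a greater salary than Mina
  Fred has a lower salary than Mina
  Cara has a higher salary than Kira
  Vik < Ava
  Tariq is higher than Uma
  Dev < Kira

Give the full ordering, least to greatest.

The consecutive links are each given: Vik < Ava; Ava < Fred; Fred < Mina; Mina < Vera; Vera < Dev; Dev < Kira; Kira < Cara; Cara < Uma; Uma < Aiko; Aiko < Priya; Priya < Tariq.

Vik < Ava < Fred < Mina < Vera < Dev < Kira < Cara < Uma < Aiko < Priya < Tariq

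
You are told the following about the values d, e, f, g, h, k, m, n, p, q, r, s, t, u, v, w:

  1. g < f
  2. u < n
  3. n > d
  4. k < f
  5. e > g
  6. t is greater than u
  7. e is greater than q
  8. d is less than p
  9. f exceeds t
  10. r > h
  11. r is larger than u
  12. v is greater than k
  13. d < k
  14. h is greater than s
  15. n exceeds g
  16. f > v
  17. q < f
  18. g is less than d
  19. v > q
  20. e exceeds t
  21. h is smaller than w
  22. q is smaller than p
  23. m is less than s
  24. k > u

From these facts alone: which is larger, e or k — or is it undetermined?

Following every chain through k: above k we get v, f; below k we get u, g, d.
e is not reached, and no chain runs the other way from e to k.
So the given relations leave the order of k and e undetermined.

undetermined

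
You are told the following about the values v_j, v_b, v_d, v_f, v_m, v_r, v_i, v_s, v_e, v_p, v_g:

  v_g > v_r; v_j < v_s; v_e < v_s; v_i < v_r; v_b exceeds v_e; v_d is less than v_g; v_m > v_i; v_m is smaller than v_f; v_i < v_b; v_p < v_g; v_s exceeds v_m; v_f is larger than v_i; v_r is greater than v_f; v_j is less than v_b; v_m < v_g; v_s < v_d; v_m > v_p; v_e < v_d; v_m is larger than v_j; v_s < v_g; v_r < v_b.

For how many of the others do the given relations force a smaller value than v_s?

5

Directly below v_s: v_e, v_j, v_m.
One step further: v_p, v_i (5 so far).
No other element is forced below v_s by the given relations, so the count is 5.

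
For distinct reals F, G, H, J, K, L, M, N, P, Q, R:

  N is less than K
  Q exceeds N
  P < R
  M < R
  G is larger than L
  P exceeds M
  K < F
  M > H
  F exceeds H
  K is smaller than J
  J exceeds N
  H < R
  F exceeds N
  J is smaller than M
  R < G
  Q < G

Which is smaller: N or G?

Link the given pairs in sequence: N < K; K < J; J < M; M < P; P < R; R < G.
Chaining these gives N < K < J < M < P < R < G.
So N < G; N is the smaller of the two.

N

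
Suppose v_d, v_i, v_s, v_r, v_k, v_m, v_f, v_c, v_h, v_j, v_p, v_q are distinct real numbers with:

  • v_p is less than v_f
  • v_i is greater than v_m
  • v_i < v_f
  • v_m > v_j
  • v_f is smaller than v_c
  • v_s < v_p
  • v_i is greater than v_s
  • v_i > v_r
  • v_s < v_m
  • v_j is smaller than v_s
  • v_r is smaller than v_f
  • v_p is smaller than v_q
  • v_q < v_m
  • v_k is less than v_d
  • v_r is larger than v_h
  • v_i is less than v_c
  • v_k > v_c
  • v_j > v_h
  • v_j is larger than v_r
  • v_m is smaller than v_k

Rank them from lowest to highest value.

v_h < v_r < v_j < v_s < v_p < v_q < v_m < v_i < v_f < v_c < v_k < v_d

Each adjacent pair is fixed by a given relation: v_h < v_r; v_r < v_j; v_j < v_s; v_s < v_p; v_p < v_q; v_q < v_m; v_m < v_i; v_i < v_f; v_f < v_c; v_c < v_k; v_k < v_d. Chaining them end to end gives the full order.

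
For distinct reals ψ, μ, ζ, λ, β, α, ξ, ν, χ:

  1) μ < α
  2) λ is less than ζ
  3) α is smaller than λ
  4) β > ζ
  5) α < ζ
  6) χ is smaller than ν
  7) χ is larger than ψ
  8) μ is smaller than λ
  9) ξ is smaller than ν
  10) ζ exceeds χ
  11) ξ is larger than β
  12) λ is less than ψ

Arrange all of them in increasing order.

Nothing is placed below μ, so it is least; from there μ < α; α < λ; λ < ψ; ψ < χ; χ < ζ; ζ < β; β < ξ; ξ < ν, each given directly.

μ < α < λ < ψ < χ < ζ < β < ξ < ν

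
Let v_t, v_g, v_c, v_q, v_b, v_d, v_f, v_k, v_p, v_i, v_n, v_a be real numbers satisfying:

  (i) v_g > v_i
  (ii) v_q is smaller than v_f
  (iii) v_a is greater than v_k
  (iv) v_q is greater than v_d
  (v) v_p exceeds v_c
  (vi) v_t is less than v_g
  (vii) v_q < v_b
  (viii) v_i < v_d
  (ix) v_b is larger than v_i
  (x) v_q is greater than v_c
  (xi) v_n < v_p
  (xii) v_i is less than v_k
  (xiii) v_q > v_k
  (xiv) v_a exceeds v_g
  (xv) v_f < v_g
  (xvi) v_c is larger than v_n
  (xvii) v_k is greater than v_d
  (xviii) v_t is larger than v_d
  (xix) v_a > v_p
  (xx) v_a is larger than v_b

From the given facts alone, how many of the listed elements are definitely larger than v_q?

4

Directly above v_q: v_b, v_f.
One step further: v_g, v_a (4 so far).
No other element is forced above v_q by the given relations, so the count is 4.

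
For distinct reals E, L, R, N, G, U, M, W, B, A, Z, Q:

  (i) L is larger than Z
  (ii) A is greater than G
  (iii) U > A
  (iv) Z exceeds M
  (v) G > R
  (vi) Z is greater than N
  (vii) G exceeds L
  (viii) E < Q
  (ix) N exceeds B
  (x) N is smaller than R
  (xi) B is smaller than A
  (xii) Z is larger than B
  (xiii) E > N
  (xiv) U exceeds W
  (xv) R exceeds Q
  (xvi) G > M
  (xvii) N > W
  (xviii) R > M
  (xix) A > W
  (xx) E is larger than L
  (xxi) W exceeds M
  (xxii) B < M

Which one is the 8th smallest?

Q

Piecing the relations together gives one ordering: B < M < W < N < Z < L < E < Q < R < G < A < U.
Counting 8 from the smallest end gives Q.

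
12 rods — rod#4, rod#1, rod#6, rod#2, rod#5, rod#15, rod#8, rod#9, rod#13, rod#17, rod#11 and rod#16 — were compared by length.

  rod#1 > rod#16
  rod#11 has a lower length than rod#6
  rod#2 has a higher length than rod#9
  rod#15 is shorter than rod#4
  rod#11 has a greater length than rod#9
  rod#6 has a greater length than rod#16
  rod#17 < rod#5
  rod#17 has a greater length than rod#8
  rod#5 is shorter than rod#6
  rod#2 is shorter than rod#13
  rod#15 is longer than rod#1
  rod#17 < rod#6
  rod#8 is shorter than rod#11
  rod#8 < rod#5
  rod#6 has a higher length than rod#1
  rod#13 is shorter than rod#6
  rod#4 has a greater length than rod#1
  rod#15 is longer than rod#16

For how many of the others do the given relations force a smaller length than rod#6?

9

From rod#6 the given relations immediately reach rod#16, rod#17, rod#5, rod#1, rod#11, rod#13.
From those, rod#8, rod#9, rod#2 — 9 in total.
Nothing else is reachable below rod#6; 9 in all.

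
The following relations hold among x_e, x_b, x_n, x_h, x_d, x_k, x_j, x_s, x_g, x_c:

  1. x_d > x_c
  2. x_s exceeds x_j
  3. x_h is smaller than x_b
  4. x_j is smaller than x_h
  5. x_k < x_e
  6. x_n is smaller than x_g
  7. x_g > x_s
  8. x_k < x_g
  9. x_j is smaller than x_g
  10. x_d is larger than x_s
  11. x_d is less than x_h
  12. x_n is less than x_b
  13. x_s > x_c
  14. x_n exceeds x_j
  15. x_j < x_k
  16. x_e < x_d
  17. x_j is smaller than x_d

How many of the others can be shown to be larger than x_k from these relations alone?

5

Directly above x_k: x_e, x_g.
One step further: x_d (3 so far).
One step further: x_h (4 so far).
One step further: x_b (5 so far).
No other element is forced above x_k by the given relations, so the count is 5.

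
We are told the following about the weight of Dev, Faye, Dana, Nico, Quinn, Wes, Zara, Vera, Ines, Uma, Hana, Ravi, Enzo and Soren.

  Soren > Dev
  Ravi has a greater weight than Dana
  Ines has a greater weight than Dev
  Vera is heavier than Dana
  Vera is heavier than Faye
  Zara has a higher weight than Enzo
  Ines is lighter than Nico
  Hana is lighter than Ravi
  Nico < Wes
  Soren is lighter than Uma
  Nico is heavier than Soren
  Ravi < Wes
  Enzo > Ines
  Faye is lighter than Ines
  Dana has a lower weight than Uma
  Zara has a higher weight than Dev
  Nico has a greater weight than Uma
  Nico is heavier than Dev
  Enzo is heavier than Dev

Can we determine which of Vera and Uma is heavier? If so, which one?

Following every chain through Uma: above Uma we get Nico, Wes; below Uma we get Dana, Dev, Soren.
Vera is not reached, and no chain runs the other way from Vera to Uma.
So the given relations leave the order of Uma and Vera undetermined.

undetermined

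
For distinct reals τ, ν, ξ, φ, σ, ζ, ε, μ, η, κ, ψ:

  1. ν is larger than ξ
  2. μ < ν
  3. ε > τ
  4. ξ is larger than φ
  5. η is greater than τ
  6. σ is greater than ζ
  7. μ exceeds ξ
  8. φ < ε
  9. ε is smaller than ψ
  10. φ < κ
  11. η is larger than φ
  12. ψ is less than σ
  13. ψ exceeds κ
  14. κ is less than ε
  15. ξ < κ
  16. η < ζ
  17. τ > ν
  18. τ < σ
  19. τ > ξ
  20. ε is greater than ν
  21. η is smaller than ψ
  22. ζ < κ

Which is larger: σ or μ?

σ

Link the given pairs in sequence: μ < ν; ν < τ; τ < η; η < ζ; ζ < κ; κ < ε; ε < ψ; ψ < σ.
Together: μ < ν < τ < η < ζ < κ < ε < ψ < σ.
So μ < σ; σ is the larger of the two.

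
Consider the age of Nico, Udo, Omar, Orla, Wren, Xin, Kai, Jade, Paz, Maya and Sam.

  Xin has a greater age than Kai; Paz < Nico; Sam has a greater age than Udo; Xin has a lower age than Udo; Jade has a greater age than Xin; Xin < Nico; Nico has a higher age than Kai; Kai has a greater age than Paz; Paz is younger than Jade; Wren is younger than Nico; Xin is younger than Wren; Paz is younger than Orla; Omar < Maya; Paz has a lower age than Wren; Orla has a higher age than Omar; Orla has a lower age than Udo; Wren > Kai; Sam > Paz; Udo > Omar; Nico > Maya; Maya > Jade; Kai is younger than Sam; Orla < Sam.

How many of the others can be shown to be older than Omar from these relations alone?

The elements the relations force above Omar are Orla, Maya, Udo, Nico, Sam — no chain reaches any other.
That is 5.

5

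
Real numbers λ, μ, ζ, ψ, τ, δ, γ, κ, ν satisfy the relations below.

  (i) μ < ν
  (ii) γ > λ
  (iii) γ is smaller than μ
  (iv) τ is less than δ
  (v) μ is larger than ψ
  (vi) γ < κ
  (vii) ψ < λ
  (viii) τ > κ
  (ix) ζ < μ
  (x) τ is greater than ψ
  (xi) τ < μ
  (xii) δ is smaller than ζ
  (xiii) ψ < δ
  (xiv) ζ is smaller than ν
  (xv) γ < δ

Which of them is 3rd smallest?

Chaining the given pairs: ψ < λ < γ < κ < τ < δ < ζ < μ < ν.
The 3rd smallest is γ.

γ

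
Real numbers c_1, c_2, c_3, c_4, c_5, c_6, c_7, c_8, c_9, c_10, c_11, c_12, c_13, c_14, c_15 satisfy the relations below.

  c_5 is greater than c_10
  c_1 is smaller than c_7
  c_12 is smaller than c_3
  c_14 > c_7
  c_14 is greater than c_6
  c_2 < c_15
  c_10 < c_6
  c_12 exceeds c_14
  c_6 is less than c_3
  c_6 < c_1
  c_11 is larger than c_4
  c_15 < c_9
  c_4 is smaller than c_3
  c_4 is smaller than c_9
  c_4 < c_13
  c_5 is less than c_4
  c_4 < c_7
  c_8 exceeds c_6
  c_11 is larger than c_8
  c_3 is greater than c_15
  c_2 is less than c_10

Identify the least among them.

c_10 is not least since c_2 < c_10; c_5 is not least since c_10 < c_5; c_6 is not least since c_10 < c_6; c_8 is not least since c_6 < c_8; c_4 is not least since c_5 < c_4; c_13 is not least since c_4 < c_13; c_15 is not least since c_2 < c_15; c_1 is not least since c_6 < c_1; c_7 is not least since c_1 < c_7; c_11 is not least since c_4 < c_11; c_9 is not least since c_4 < c_9; c_14 is not least since c_6 < c_14; c_12 is not least since c_14 < c_12; c_3 is not least since c_12 < c_3.
Only c_2 has nothing below it, so c_2 is the least.

c_2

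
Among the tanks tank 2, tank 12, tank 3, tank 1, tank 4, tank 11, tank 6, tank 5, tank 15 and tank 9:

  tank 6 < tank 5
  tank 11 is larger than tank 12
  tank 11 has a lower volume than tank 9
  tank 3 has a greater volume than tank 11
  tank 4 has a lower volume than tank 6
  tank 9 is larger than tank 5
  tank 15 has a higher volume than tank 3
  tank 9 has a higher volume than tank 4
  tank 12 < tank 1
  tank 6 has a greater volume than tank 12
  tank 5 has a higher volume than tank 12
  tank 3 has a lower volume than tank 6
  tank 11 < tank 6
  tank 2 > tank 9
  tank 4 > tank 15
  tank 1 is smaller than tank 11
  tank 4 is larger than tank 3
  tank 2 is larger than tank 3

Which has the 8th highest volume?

Chaining the given pairs: tank 12 < tank 1 < tank 11 < tank 3 < tank 15 < tank 4 < tank 6 < tank 5 < tank 9 < tank 2.
Counting 8 from the largest end gives tank 11.

tank 11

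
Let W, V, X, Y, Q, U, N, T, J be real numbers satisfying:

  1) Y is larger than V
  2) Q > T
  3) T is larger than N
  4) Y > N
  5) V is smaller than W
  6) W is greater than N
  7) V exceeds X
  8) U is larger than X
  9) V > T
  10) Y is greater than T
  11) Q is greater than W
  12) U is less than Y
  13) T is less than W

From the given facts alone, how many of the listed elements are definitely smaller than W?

4

Directly below W: N, T, V.
One step further: X (4 so far).
No other element is forced below W by the given relations, so the count is 4.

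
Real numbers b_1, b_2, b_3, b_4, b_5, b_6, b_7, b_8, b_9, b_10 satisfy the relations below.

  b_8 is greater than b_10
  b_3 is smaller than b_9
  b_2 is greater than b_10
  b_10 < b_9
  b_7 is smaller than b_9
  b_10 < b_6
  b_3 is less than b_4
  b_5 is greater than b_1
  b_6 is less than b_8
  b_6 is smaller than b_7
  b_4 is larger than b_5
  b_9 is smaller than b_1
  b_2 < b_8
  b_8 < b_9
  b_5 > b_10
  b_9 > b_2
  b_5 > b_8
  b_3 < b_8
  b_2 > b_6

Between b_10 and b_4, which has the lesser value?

The relevant relations are b_10 < b_6; b_6 < b_2; b_2 < b_8; b_8 < b_9; b_9 < b_1; b_1 < b_5; b_5 < b_4.
Chaining these gives b_10 < b_6 < b_2 < b_8 < b_9 < b_1 < b_5 < b_4.
So b_10 < b_4; b_10 is the smaller of the two.

b_10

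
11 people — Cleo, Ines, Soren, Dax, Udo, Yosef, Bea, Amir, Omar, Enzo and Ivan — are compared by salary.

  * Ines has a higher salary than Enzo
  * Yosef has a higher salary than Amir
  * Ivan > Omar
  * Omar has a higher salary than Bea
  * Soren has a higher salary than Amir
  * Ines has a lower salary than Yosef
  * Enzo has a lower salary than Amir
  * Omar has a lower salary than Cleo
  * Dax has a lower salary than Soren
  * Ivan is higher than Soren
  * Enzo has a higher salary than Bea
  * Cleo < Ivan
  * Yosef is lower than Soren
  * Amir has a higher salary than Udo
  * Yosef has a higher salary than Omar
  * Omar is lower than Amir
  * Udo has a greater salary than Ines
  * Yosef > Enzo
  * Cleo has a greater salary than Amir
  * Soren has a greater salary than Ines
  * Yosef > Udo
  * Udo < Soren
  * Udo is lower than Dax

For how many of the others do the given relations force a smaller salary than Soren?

8

Directly below Soren: Ines, Udo, Dax, Amir, Yosef.
One step further: Omar, Enzo (7 so far).
One step further: Bea (8 so far).
Nothing else is reachable below Soren; 8 in all.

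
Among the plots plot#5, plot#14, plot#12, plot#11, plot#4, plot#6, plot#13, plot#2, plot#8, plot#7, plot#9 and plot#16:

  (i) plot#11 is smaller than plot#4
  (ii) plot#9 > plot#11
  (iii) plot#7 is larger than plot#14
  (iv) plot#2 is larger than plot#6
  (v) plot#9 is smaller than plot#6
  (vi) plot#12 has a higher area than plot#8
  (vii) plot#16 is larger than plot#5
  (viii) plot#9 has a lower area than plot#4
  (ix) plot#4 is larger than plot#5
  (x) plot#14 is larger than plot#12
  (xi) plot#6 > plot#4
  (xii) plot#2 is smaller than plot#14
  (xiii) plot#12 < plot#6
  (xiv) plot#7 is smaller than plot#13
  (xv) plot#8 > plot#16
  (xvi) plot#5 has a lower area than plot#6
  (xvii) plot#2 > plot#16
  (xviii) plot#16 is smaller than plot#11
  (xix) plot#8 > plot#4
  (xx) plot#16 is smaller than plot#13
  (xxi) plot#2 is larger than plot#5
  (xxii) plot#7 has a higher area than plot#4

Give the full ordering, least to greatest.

plot#5 < plot#16 < plot#11 < plot#9 < plot#4 < plot#8 < plot#12 < plot#6 < plot#2 < plot#14 < plot#7 < plot#13

Nothing is placed below plot#5, so it is least; from there plot#5 < plot#16; plot#16 < plot#11; plot#11 < plot#9; plot#9 < plot#4; plot#4 < plot#8; plot#8 < plot#12; plot#12 < plot#6; plot#6 < plot#2; plot#2 < plot#14; plot#14 < plot#7; plot#7 < plot#13, each given directly.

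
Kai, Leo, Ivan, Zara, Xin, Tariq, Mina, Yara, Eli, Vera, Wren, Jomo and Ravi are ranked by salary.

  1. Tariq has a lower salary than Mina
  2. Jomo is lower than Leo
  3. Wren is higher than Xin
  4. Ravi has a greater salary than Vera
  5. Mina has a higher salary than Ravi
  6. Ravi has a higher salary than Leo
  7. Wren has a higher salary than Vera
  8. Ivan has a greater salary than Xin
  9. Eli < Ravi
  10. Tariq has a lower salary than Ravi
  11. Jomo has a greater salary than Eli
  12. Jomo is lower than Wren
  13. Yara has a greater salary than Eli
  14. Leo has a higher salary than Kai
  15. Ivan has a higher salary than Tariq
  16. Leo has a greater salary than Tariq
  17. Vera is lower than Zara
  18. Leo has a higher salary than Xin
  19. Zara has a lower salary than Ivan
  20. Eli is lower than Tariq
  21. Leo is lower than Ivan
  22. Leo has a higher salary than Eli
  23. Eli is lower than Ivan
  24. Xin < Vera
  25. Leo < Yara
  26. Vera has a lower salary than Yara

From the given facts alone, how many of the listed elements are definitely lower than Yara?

7

The elements the relations force below Yara are Eli, Xin, Kai, Vera, Tariq, Jomo, Leo — no chain reaches any other.
That is 7.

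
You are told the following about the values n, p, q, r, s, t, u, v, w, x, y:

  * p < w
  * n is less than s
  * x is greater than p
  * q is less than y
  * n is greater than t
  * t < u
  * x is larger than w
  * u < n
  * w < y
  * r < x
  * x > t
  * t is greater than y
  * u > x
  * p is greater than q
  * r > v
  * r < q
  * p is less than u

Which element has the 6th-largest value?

Piecing the relations together gives one ordering: v < r < q < p < w < y < t < x < u < n < s.
The 6th largest is y.

y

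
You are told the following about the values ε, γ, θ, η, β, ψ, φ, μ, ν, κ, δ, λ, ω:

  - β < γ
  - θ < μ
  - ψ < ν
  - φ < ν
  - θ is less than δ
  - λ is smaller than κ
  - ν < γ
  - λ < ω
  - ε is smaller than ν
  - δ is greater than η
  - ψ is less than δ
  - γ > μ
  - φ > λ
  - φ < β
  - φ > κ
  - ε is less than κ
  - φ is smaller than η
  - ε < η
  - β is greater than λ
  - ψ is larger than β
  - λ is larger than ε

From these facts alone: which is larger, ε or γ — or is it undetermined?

γ

ε < λ and λ < κ give ε < κ.
With κ < φ: ε < λ < κ < φ.
Then φ < β extends the chain to β.
Then β < ψ extends the chain to ψ.
Then ψ < ν extends the chain to ν.
With ν < γ: ε < λ < κ < φ < β < ψ < ν < γ.
So γ is larger.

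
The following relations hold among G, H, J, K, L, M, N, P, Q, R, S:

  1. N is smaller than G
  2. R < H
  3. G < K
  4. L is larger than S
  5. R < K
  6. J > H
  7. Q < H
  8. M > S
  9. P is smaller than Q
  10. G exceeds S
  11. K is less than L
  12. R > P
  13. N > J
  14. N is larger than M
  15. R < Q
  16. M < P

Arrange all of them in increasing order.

S < M < P < R < Q < H < J < N < G < K < L

Each adjacent pair is fixed by a given relation: S < M; M < P; P < R; R < Q; Q < H; H < J; J < N; N < G; G < K; K < L. Chaining them end to end gives the full order.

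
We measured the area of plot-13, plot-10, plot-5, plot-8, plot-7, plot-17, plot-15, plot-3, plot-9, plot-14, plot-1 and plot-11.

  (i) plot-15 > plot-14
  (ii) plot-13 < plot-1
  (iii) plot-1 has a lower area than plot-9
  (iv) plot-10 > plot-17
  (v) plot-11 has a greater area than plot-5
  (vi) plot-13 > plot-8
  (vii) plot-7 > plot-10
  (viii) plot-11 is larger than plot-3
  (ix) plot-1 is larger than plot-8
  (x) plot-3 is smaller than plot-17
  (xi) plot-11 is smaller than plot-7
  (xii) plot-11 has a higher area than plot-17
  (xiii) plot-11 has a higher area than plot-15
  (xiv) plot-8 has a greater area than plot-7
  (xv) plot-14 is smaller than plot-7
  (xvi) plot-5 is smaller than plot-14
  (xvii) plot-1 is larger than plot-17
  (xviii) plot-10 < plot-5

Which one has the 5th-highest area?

plot-7

Chaining the given pairs: plot-3 < plot-17 < plot-10 < plot-5 < plot-14 < plot-15 < plot-11 < plot-7 < plot-8 < plot-13 < plot-1 < plot-9.
The 5th largest is plot-7.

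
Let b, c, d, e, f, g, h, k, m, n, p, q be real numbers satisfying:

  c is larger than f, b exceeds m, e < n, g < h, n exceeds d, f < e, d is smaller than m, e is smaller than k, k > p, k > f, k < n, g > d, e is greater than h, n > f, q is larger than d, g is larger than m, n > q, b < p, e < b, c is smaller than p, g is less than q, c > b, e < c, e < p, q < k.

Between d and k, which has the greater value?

Chaining the given relations: d < m < g < h < e < b < c < p < k.
So d < k; k is the larger of the two.

k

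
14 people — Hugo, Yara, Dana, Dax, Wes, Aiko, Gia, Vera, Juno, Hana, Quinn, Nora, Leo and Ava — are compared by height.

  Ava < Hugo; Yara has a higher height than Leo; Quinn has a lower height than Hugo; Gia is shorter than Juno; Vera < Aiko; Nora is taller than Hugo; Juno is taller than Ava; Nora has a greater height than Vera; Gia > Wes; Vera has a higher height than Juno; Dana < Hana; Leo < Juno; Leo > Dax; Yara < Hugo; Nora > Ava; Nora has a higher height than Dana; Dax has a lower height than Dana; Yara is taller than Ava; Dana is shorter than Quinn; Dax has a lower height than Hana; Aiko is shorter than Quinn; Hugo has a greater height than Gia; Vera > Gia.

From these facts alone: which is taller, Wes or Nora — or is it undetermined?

Nora

The relevant relations are Wes < Gia; Gia < Juno; Juno < Vera; Vera < Aiko; Aiko < Quinn; Quinn < Hugo; Hugo < Nora.
Chaining these gives Wes < Gia < Juno < Vera < Aiko < Quinn < Hugo < Nora.
So Nora is taller.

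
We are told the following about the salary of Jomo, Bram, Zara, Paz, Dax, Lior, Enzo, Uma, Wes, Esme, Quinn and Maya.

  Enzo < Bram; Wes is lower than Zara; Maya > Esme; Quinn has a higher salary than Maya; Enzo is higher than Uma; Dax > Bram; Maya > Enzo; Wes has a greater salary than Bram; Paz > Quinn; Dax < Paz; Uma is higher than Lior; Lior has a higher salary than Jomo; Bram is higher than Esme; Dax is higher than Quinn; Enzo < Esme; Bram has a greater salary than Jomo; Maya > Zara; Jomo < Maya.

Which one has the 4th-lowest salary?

Piecing the relations together gives one ordering: Jomo < Lior < Uma < Enzo < Esme < Bram < Wes < Zara < Maya < Quinn < Dax < Paz.
The 4th smallest is Enzo.

Enzo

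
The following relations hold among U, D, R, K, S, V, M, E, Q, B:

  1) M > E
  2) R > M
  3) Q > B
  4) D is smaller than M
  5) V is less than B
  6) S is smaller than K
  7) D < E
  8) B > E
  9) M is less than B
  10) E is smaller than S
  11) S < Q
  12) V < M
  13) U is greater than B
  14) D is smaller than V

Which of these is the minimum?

D

Chaining upward from D: directly above it, E, V, M; then B, S, R; then U, Q, K.
That covers every other element, and nothing is given below D, so D is the minimum.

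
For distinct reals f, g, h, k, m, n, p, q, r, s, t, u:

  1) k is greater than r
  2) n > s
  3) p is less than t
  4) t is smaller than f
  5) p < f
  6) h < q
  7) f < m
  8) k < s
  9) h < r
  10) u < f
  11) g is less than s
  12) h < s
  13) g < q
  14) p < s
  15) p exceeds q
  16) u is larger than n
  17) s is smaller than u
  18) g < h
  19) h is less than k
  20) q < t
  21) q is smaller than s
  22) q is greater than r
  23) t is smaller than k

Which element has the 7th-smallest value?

Piecing the relations together gives one ordering: g < h < r < q < p < t < k < s < n < u < f < m.
Counting 7 from the smallest end gives k.

k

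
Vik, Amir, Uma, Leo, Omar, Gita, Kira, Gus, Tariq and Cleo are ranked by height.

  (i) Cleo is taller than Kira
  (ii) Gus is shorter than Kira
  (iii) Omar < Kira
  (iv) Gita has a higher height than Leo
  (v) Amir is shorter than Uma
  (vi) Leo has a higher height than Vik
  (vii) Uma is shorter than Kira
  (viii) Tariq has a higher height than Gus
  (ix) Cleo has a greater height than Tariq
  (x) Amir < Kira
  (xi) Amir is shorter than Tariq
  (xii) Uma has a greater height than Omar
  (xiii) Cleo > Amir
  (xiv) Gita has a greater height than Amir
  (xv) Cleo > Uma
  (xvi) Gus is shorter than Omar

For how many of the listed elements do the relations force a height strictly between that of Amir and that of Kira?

The relations place Amir below Kira. An element lies strictly between them when it is forced above Amir and also forced below Kira.
Above Amir: {Uma, Gita, Tariq, Cleo}. Below Kira: {Gus, Omar, Uma}.
Intersection: {Uma} — 1.

1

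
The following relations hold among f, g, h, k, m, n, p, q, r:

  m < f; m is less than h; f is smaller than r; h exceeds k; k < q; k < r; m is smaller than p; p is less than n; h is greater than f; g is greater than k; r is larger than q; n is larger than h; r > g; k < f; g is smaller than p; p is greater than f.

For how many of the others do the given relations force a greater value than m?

The elements the relations force above m are f, p, h, n, r — no chain reaches any other.
That is 5.

5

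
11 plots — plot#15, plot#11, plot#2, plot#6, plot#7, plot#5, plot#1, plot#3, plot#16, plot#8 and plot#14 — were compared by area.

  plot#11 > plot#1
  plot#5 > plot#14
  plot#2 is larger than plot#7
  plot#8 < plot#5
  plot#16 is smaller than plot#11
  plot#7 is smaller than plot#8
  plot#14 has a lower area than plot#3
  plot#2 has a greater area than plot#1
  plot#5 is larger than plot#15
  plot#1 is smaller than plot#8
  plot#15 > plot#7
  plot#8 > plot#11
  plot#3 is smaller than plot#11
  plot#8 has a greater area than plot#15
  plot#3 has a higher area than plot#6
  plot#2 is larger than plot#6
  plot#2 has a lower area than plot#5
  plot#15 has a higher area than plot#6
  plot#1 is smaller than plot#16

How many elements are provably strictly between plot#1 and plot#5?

Chaining upward from plot#1 reaches: plot#16, plot#2, plot#11, plot#8.
Chaining downward from plot#5 reaches: plot#6, plot#7, plot#14, plot#16, plot#3, plot#2, plot#15, plot#11, plot#8.
Strictly between plot#1 and plot#5 are those in both lists: plot#16, plot#2, plot#11, plot#8 — 4 elements.

4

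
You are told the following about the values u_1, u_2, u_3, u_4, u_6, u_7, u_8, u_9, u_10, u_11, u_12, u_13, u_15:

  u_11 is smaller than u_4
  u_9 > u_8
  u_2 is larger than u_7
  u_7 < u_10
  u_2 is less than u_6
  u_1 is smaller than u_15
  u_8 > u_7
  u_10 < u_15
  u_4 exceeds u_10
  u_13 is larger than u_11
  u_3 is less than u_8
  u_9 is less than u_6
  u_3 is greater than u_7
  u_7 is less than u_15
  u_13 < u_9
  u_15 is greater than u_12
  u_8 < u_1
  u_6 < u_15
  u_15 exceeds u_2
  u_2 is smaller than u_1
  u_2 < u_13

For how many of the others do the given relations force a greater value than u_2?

The elements the relations force above u_2 are u_13, u_1, u_9, u_6, u_15 — no chain reaches any other.
That is 5.

5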